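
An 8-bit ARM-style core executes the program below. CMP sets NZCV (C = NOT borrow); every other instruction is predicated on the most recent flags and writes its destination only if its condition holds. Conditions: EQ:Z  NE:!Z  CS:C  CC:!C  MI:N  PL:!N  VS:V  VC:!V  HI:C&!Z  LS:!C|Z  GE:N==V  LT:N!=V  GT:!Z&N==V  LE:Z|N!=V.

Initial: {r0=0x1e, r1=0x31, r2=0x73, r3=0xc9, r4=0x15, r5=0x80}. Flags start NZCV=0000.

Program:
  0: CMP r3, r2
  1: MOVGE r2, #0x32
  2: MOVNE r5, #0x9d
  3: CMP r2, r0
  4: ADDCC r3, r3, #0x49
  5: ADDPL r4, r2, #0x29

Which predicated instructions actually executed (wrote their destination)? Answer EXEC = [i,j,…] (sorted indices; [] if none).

0: ✓ CMP  NZCV=0011
1: · MOVGE
2: ✓ MOVNE  r5←0x9d
3: ✓ CMP  NZCV=0010
4: · ADDCC
5: ✓ ADDPL  r4←0x9c

EXEC = [2,5]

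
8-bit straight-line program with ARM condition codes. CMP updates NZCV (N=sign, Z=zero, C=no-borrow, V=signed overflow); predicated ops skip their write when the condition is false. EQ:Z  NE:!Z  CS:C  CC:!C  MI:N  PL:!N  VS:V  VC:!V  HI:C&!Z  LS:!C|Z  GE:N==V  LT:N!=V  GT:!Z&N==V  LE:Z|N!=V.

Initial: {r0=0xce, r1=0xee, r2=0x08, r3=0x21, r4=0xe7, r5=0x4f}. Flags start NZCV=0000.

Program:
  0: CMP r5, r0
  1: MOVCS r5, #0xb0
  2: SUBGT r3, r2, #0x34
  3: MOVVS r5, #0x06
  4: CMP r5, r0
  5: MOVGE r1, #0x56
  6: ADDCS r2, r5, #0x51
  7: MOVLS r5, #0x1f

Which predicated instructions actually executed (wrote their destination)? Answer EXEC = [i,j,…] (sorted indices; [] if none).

0: ✓ CMP  NZCV=1001
1: · MOVCS
2: ✓ SUBGT  r3←0xd4
3: ✓ MOVVS  r5←0x06
4: ✓ CMP  NZCV=0000
5: ✓ MOVGE  r1←0x56
6: · ADDCS
7: ✓ MOVLS  r5←0x1f

EXEC = [2,3,5,7]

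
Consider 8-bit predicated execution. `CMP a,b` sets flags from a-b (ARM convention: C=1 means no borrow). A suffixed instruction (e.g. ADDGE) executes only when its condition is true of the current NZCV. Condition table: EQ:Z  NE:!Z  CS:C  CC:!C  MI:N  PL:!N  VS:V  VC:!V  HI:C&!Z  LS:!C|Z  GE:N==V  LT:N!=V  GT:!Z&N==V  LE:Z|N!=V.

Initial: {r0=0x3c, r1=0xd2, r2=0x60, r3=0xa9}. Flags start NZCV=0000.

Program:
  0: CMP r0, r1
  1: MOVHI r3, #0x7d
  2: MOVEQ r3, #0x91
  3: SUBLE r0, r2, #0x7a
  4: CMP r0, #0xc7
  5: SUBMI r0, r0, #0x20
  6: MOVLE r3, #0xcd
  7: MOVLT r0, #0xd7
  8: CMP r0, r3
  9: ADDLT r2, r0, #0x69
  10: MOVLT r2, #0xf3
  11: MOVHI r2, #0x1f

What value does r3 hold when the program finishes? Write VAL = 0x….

VAL = 0xa9

0: ✓ CMP  NZCV=0000
1: · MOVHI
2: · MOVEQ
3: · SUBLE
4: ✓ CMP  NZCV=0000
5: · SUBMI
6: · MOVLE
7: · MOVLT
8: ✓ CMP  NZCV=1001
9: · ADDLT
10: · MOVLT
11: · MOVHI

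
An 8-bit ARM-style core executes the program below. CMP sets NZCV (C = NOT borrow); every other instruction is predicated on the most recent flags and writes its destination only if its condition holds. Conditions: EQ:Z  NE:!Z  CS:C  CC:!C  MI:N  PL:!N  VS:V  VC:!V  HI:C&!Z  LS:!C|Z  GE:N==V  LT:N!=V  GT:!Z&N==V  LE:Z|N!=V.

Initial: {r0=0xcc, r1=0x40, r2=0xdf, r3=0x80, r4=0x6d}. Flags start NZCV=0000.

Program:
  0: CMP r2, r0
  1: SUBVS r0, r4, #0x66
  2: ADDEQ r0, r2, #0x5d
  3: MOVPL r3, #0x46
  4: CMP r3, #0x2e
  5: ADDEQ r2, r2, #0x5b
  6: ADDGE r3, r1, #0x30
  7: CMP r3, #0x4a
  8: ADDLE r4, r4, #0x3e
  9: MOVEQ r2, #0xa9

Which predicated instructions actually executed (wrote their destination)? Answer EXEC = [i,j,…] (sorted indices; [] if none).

EXEC = [3,6]

[0] flags=0010 → (cmp)
[1] flags=0010 VS?F → skip
[2] flags=0010 EQ?F → skip
[3] flags=0010 PL?T → r3=0x46
[4] flags=0010 → (cmp)
[5] flags=0010 EQ?F → skip
[6] flags=0010 GE?T → r3=0x70
[7] flags=0010 → (cmp)
[8] flags=0010 LE?F → skip
[9] flags=0010 EQ?F → skip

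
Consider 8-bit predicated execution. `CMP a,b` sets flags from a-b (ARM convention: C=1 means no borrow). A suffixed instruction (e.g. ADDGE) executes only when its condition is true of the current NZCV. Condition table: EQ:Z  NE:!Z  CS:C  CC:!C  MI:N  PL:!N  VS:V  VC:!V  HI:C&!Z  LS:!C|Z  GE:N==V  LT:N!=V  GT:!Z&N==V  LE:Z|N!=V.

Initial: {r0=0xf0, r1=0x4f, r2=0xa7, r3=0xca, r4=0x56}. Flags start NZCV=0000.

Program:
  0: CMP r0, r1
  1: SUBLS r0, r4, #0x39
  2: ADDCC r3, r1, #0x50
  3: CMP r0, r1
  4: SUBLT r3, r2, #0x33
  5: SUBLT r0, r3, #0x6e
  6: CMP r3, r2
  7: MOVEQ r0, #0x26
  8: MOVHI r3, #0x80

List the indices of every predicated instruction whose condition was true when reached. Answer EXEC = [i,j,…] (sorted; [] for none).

EXEC = [4,5]

[0] flags=1010 → (cmp)
[1] flags=1010 LS?F → skip
[2] flags=1010 CC?F → skip
[3] flags=1010 → (cmp)
[4] flags=1010 LT?T → r3=0x74
[5] flags=1010 LT?T → r0=0x06
[6] flags=1001 → (cmp)
[7] flags=1001 EQ?F → skip
[8] flags=1001 HI?F → skip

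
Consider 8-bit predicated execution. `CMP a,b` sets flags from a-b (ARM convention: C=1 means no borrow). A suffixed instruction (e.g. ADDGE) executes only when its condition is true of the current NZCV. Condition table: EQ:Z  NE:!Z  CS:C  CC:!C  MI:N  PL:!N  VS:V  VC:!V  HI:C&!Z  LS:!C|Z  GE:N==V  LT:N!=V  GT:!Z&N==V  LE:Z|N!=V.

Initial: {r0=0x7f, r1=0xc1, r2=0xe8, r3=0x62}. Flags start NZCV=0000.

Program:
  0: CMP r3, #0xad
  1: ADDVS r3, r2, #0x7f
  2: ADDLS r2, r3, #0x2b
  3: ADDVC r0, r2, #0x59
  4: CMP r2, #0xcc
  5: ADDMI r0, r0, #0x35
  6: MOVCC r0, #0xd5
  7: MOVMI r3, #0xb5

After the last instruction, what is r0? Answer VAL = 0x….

[0] flags=1001 → (cmp)
[1] flags=1001 VS?T → r3=0x67
[2] flags=1001 LS?T → r2=0x92
[3] flags=1001 VC?F → skip
[4] flags=1000 → (cmp)
[5] flags=1000 MI?T → r0=0xb4
[6] flags=1000 CC?T → r0=0xd5
[7] flags=1000 MI?T → r3=0xb5

VAL = 0xd5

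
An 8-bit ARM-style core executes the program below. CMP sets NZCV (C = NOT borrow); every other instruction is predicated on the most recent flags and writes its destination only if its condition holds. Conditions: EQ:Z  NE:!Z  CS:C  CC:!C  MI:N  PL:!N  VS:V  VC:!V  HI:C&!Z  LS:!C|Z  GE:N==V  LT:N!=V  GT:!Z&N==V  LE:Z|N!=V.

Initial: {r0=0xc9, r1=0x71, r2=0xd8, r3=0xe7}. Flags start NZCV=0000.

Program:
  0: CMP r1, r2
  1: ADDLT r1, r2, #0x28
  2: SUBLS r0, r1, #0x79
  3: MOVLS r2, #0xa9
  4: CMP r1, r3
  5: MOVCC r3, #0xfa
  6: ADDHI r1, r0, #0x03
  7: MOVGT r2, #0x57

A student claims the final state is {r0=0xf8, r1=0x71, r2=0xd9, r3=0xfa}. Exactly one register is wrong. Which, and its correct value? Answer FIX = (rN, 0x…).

0: ✓ CMP  NZCV=1001
1: · ADDLT
2: ✓ SUBLS  r0←0xf8
3: ✓ MOVLS  r2←0xa9
4: ✓ CMP  NZCV=1001
5: ✓ MOVCC  r3←0xfa
6: · ADDHI
7: ✓ MOVGT  r2←0x57

FIX = (r2, 0x57)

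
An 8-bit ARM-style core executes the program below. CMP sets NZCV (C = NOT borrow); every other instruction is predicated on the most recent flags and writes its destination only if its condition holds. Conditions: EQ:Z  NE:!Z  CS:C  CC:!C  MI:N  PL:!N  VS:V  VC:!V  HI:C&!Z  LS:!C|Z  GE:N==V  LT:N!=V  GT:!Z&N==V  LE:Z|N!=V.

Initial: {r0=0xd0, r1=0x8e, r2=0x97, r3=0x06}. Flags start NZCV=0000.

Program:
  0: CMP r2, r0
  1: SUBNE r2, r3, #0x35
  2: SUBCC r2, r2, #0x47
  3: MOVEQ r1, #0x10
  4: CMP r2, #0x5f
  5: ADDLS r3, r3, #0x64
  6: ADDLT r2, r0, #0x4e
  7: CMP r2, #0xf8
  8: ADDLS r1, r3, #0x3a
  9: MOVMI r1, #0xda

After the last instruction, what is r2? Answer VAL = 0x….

VAL = 0x1e

[0] flags=1000 → (cmp)
[1] flags=1000 NE?T → r2=0xd1
[2] flags=1000 CC?T → r2=0x8a
[3] flags=1000 EQ?F → skip
[4] flags=0011 → (cmp)
[5] flags=0011 LS?F → skip
[6] flags=0011 LT?T → r2=0x1e
[7] flags=0000 → (cmp)
[8] flags=0000 LS?T → r1=0x40
[9] flags=0000 MI?F → skip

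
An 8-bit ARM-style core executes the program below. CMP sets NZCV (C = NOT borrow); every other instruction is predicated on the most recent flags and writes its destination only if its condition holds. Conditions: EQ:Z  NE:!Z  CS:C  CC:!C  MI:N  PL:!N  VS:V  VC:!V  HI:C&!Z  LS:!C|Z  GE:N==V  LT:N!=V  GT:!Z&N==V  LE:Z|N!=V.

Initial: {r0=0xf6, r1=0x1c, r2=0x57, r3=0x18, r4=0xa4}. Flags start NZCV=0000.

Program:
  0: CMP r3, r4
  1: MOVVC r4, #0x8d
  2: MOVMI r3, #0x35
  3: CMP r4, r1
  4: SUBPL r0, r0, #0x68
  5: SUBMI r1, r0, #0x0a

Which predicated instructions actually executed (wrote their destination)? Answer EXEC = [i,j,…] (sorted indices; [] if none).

[0] flags=0000 → (cmp)
[1] flags=0000 VC?T → r4=0x8d
[2] flags=0000 MI?F → skip
[3] flags=0011 → (cmp)
[4] flags=0011 PL?T → r0=0x8e
[5] flags=0011 MI?F → skip

EXEC = [1,4]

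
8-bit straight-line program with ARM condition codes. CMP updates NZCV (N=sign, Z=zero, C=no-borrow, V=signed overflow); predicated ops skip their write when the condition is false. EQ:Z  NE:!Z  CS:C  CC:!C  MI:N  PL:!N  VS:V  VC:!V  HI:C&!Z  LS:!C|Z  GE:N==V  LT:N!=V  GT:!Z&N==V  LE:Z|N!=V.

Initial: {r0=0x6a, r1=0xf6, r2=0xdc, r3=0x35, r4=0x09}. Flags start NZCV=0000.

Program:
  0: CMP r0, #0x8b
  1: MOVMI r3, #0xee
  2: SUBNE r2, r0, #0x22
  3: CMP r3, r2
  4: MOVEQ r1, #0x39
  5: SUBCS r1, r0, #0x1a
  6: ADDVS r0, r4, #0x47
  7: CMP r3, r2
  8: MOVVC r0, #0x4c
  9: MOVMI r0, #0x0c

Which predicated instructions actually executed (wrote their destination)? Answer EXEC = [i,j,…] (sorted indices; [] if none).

0: ✓ CMP  NZCV=1001
1: ✓ MOVMI  r3←0xee
2: ✓ SUBNE  r2←0x48
3: ✓ CMP  NZCV=1010
4: · MOVEQ
5: ✓ SUBCS  r1←0x50
6: · ADDVS
7: ✓ CMP  NZCV=1010
8: ✓ MOVVC  r0←0x4c
9: ✓ MOVMI  r0←0x0c

EXEC = [1,2,5,8,9]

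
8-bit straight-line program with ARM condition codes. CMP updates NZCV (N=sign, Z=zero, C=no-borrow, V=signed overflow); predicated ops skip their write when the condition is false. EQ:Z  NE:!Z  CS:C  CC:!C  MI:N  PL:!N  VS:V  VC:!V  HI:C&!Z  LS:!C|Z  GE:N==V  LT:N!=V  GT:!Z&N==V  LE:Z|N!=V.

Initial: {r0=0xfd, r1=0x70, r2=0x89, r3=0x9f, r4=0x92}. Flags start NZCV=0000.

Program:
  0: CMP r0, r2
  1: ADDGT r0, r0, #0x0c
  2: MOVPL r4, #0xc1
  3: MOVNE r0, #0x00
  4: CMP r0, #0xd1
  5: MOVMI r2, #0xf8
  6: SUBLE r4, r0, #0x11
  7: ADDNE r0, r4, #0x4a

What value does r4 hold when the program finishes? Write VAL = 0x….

0: ✓ CMP  NZCV=0010
1: ✓ ADDGT  r0←0x09
2: ✓ MOVPL  r4←0xc1
3: ✓ MOVNE  r0←0x00
4: ✓ CMP  NZCV=0000
5: · MOVMI
6: · SUBLE
7: ✓ ADDNE  r0←0x0b

VAL = 0xc1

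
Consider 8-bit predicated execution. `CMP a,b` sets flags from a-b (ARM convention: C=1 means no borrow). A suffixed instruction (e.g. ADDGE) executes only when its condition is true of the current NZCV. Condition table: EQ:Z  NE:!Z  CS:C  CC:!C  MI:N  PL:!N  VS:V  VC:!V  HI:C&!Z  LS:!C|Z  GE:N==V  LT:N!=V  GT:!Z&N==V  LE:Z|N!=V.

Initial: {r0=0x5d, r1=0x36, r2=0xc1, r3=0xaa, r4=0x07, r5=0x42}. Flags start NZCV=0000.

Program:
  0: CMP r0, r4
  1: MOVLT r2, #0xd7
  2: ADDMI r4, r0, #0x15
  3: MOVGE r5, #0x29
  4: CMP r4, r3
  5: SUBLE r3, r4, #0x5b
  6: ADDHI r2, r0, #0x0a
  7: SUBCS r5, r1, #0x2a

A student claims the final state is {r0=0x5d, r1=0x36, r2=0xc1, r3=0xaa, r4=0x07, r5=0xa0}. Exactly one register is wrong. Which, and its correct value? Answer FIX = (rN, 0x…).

FIX = (r5, 0x29)

[0] flags=0010 → (cmp)
[1] flags=0010 LT?F → skip
[2] flags=0010 MI?F → skip
[3] flags=0010 GE?T → r5=0x29
[4] flags=0000 → (cmp)
[5] flags=0000 LE?F → skip
[6] flags=0000 HI?F → skip
[7] flags=0000 CS?F → skip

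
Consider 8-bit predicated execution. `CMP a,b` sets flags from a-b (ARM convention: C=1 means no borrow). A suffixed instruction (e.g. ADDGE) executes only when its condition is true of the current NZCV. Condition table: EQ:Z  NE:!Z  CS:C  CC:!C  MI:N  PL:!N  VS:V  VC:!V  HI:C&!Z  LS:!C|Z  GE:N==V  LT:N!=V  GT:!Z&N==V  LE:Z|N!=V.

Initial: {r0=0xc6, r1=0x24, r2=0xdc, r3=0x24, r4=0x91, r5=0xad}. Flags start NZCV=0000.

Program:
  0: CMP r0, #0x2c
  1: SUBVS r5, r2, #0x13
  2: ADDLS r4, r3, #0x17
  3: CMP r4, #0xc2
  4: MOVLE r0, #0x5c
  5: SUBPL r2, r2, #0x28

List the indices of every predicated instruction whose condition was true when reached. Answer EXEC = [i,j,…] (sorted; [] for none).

EXEC = [4]

[0] flags=1010 → (cmp)
[1] flags=1010 VS?F → skip
[2] flags=1010 LS?F → skip
[3] flags=1000 → (cmp)
[4] flags=1000 LE?T → r0=0x5c
[5] flags=1000 PL?F → skip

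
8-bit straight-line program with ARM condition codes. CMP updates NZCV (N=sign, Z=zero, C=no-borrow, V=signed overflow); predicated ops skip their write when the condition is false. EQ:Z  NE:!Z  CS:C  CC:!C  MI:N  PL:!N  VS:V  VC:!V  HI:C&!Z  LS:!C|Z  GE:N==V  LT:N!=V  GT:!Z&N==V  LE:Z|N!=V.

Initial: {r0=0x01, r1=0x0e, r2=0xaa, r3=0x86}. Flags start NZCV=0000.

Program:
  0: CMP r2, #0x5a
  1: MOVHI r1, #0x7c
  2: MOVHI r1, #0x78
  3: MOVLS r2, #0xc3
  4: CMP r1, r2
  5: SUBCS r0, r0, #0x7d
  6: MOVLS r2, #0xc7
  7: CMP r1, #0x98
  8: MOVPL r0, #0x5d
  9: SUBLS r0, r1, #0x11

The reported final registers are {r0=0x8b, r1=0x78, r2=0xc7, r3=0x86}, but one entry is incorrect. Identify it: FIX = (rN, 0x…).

FIX = (r0, 0x67)

0: ✓ CMP  NZCV=0011
1: ✓ MOVHI  r1←0x7c
2: ✓ MOVHI  r1←0x78
3: · MOVLS
4: ✓ CMP  NZCV=1001
5: · SUBCS
6: ✓ MOVLS  r2←0xc7
7: ✓ CMP  NZCV=1001
8: · MOVPL
9: ✓ SUBLS  r0←0x67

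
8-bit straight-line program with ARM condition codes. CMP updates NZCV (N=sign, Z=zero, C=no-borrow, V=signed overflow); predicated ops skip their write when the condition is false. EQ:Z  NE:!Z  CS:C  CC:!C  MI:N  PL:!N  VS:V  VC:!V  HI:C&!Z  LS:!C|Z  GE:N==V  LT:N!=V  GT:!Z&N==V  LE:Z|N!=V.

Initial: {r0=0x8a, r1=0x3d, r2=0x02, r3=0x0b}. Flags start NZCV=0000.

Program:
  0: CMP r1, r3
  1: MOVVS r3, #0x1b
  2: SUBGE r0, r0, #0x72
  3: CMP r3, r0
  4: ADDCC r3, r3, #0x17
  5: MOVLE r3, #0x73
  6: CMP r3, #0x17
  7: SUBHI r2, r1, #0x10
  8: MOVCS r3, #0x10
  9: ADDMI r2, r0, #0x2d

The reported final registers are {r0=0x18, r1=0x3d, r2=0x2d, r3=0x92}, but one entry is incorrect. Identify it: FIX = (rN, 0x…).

FIX = (r3, 0x10)

[0] flags=0010 → (cmp)
[1] flags=0010 VS?F → skip
[2] flags=0010 GE?T → r0=0x18
[3] flags=1000 → (cmp)
[4] flags=1000 CC?T → r3=0x22
[5] flags=1000 LE?T → r3=0x73
[6] flags=0010 → (cmp)
[7] flags=0010 HI?T → r2=0x2d
[8] flags=0010 CS?T → r3=0x10
[9] flags=0010 MI?F → skip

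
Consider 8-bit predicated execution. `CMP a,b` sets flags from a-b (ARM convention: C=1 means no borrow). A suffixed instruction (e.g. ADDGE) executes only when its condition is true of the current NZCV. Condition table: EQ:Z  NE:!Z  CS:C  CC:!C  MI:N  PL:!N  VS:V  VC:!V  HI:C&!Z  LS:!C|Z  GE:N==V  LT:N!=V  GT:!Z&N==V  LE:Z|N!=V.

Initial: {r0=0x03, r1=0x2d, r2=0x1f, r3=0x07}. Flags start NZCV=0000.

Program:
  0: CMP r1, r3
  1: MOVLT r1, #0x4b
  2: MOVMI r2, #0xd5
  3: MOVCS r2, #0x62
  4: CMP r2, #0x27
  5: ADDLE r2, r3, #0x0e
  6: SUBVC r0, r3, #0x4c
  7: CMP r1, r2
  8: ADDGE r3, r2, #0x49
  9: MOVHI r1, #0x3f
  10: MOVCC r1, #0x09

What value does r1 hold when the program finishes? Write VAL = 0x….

VAL = 0x09

[0] flags=0010 → (cmp)
[1] flags=0010 LT?F → skip
[2] flags=0010 MI?F → skip
[3] flags=0010 CS?T → r2=0x62
[4] flags=0010 → (cmp)
[5] flags=0010 LE?F → skip
[6] flags=0010 VC?T → r0=0xbb
[7] flags=1000 → (cmp)
[8] flags=1000 GE?F → skip
[9] flags=1000 HI?F → skip
[10] flags=1000 CC?T → r1=0x09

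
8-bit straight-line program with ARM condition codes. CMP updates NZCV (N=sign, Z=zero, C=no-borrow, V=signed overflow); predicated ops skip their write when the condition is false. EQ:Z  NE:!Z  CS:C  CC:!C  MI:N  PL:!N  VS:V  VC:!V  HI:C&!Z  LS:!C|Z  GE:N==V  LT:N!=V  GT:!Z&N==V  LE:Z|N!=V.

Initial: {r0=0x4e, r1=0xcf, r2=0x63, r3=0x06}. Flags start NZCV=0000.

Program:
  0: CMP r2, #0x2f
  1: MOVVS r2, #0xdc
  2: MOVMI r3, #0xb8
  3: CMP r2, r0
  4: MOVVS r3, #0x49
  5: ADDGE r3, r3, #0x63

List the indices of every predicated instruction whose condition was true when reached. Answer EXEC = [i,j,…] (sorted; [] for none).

EXEC = [5]

[0] flags=0010 → (cmp)
[1] flags=0010 VS?F → skip
[2] flags=0010 MI?F → skip
[3] flags=0010 → (cmp)
[4] flags=0010 VS?F → skip
[5] flags=0010 GE?T → r3=0x69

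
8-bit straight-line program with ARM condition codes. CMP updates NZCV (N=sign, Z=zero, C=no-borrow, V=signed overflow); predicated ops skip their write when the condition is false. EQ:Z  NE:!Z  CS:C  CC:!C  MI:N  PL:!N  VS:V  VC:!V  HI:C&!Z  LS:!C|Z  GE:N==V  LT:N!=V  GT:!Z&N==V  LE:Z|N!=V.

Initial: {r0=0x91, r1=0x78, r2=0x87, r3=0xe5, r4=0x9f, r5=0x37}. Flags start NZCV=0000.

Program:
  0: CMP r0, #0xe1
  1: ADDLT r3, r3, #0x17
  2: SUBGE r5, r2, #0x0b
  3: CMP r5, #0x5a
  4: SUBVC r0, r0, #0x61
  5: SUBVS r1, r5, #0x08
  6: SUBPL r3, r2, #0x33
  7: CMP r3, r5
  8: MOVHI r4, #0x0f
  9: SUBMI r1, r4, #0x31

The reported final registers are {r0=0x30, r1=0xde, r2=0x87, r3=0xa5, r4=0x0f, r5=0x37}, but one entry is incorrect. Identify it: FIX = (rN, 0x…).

FIX = (r3, 0xfc)

0: ✓ CMP  NZCV=1000
1: ✓ ADDLT  r3←0xfc
2: · SUBGE
3: ✓ CMP  NZCV=1000
4: ✓ SUBVC  r0←0x30
5: · SUBVS
6: · SUBPL
7: ✓ CMP  NZCV=1010
8: ✓ MOVHI  r4←0x0f
9: ✓ SUBMI  r1←0xde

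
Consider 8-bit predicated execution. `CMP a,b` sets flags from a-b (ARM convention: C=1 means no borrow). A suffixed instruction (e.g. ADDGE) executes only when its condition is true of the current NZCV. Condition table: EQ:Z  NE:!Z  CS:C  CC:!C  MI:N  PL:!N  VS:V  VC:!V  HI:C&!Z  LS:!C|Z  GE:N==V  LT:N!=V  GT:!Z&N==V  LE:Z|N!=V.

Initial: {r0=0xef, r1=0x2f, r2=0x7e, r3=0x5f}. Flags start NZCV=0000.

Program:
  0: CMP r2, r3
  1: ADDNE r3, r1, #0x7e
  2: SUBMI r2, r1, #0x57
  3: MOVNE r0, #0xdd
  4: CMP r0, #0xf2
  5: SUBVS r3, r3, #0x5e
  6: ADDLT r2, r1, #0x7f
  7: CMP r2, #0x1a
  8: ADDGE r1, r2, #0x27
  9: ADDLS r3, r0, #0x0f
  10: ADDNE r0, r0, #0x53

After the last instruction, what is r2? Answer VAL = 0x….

VAL = 0xae

[0] flags=0010 → (cmp)
[1] flags=0010 NE?T → r3=0xad
[2] flags=0010 MI?F → skip
[3] flags=0010 NE?T → r0=0xdd
[4] flags=1000 → (cmp)
[5] flags=1000 VS?F → skip
[6] flags=1000 LT?T → r2=0xae
[7] flags=1010 → (cmp)
[8] flags=1010 GE?F → skip
[9] flags=1010 LS?F → skip
[10] flags=1010 NE?T → r0=0x30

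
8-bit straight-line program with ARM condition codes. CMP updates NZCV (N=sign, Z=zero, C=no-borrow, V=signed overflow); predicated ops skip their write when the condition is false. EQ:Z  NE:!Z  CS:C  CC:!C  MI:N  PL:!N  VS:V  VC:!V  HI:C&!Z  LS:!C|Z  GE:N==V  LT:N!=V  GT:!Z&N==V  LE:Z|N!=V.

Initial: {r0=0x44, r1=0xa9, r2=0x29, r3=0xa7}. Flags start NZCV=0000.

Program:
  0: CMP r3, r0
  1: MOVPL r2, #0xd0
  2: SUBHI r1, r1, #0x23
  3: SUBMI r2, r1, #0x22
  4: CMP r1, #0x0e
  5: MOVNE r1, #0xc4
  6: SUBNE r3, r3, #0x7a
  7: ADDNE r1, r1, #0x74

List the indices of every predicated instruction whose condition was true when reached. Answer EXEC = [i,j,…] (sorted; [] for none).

EXEC = [1,2,5,6,7]

0: ✓ CMP  NZCV=0011
1: ✓ MOVPL  r2←0xd0
2: ✓ SUBHI  r1←0x86
3: · SUBMI
4: ✓ CMP  NZCV=0011
5: ✓ MOVNE  r1←0xc4
6: ✓ SUBNE  r3←0x2d
7: ✓ ADDNE  r1←0x38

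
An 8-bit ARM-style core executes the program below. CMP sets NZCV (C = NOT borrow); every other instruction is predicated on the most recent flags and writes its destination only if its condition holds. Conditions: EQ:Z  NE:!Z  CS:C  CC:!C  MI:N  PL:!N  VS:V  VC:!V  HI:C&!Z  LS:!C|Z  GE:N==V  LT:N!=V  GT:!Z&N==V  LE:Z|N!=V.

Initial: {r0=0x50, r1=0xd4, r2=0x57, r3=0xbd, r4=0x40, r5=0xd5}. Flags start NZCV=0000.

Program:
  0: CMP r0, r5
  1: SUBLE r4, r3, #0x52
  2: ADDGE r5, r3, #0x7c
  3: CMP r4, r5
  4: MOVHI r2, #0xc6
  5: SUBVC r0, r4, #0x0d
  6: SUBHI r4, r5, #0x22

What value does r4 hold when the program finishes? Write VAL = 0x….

0: ✓ CMP  NZCV=0000
1: · SUBLE
2: ✓ ADDGE  r5←0x39
3: ✓ CMP  NZCV=0010
4: ✓ MOVHI  r2←0xc6
5: ✓ SUBVC  r0←0x33
6: ✓ SUBHI  r4←0x17

VAL = 0x17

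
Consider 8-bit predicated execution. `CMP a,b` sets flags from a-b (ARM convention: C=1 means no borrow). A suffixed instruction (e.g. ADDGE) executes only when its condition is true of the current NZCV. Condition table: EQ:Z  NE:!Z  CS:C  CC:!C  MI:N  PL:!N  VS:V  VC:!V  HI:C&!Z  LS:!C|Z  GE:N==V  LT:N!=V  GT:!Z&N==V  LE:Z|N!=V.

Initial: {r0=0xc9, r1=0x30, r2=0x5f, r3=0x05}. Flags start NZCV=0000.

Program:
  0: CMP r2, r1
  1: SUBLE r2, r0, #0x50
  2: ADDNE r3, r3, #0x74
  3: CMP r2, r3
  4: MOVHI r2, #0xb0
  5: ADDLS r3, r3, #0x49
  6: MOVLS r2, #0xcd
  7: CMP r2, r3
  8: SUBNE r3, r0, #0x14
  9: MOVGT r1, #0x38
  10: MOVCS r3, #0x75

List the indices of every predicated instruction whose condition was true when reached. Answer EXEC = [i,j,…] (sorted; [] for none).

[0] flags=0010 → (cmp)
[1] flags=0010 LE?F → skip
[2] flags=0010 NE?T → r3=0x79
[3] flags=1000 → (cmp)
[4] flags=1000 HI?F → skip
[5] flags=1000 LS?T → r3=0xc2
[6] flags=1000 LS?T → r2=0xcd
[7] flags=0010 → (cmp)
[8] flags=0010 NE?T → r3=0xb5
[9] flags=0010 GT?T → r1=0x38
[10] flags=0010 CS?T → r3=0x75

EXEC = [2,5,6,8,9,10]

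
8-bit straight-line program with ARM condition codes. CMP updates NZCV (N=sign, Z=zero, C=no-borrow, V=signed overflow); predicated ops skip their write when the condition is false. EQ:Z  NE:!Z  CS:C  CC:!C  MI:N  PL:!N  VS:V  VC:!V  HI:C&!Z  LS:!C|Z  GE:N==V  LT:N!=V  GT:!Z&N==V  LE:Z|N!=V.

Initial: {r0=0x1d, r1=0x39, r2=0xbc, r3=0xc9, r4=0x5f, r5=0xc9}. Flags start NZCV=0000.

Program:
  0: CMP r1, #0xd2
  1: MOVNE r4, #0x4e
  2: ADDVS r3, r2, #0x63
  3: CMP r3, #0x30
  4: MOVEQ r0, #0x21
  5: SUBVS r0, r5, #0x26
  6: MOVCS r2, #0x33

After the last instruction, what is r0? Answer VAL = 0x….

[0] flags=0000 → (cmp)
[1] flags=0000 NE?T → r4=0x4e
[2] flags=0000 VS?F → skip
[3] flags=1010 → (cmp)
[4] flags=1010 EQ?F → skip
[5] flags=1010 VS?F → skip
[6] flags=1010 CS?T → r2=0x33

VAL = 0x1d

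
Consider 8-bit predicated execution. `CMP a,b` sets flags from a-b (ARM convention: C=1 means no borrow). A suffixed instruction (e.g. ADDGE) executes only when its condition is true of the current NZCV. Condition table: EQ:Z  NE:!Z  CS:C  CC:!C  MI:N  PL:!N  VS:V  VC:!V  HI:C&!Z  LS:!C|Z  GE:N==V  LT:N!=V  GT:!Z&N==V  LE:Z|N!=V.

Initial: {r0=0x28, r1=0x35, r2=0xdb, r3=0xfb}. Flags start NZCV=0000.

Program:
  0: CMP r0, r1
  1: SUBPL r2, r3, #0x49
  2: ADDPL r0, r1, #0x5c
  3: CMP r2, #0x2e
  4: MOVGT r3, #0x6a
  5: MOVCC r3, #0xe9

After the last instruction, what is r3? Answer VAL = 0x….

[0] flags=1000 → (cmp)
[1] flags=1000 PL?F → skip
[2] flags=1000 PL?F → skip
[3] flags=1010 → (cmp)
[4] flags=1010 GT?F → skip
[5] flags=1010 CC?F → skip

VAL = 0xfb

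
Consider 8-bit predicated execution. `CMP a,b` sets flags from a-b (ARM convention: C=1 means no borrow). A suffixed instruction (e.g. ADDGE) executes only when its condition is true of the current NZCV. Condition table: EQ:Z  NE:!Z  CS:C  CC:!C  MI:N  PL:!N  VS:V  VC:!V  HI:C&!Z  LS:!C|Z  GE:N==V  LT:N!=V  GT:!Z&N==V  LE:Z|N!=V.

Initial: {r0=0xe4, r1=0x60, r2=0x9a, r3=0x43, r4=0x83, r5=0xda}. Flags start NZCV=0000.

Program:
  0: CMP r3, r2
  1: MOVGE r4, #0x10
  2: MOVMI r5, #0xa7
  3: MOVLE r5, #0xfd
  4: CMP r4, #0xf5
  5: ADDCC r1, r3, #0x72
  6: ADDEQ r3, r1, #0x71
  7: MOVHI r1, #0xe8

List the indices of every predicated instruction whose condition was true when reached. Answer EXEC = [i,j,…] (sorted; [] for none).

EXEC = [1,2,5]

0: ✓ CMP  NZCV=1001
1: ✓ MOVGE  r4←0x10
2: ✓ MOVMI  r5←0xa7
3: · MOVLE
4: ✓ CMP  NZCV=0000
5: ✓ ADDCC  r1←0xb5
6: · ADDEQ
7: · MOVHI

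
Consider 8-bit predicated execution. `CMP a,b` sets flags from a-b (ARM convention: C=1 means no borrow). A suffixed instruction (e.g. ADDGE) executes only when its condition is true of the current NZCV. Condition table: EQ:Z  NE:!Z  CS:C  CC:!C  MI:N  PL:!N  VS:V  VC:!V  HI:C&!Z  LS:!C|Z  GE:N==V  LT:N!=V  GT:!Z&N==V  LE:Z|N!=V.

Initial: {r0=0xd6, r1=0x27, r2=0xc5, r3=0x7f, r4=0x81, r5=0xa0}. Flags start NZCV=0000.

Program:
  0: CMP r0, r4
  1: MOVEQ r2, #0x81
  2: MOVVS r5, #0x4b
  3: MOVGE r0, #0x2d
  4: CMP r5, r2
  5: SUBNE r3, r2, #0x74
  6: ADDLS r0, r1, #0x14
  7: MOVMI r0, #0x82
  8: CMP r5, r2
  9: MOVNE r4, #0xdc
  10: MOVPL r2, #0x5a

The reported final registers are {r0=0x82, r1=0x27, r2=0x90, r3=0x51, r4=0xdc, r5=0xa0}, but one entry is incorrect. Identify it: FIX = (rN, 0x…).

[0] flags=0010 → (cmp)
[1] flags=0010 EQ?F → skip
[2] flags=0010 VS?F → skip
[3] flags=0010 GE?T → r0=0x2d
[4] flags=1000 → (cmp)
[5] flags=1000 NE?T → r3=0x51
[6] flags=1000 LS?T → r0=0x3b
[7] flags=1000 MI?T → r0=0x82
[8] flags=1000 → (cmp)
[9] flags=1000 NE?T → r4=0xdc
[10] flags=1000 PL?F → skip

FIX = (r2, 0xc5)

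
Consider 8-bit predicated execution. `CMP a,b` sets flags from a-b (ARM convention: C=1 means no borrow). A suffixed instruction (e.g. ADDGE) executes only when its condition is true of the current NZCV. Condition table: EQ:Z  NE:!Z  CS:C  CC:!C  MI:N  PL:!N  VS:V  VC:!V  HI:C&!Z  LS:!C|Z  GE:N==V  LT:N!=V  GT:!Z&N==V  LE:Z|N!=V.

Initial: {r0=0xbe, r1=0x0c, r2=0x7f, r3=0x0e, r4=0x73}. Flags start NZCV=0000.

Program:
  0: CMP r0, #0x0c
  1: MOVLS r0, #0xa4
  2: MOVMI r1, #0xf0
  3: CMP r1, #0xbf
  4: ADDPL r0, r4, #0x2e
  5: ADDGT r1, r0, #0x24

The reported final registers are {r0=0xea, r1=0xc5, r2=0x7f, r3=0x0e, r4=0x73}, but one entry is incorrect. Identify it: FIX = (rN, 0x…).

FIX = (r0, 0xa1)

0: ✓ CMP  NZCV=1010
1: · MOVLS
2: ✓ MOVMI  r1←0xf0
3: ✓ CMP  NZCV=0010
4: ✓ ADDPL  r0←0xa1
5: ✓ ADDGT  r1←0xc5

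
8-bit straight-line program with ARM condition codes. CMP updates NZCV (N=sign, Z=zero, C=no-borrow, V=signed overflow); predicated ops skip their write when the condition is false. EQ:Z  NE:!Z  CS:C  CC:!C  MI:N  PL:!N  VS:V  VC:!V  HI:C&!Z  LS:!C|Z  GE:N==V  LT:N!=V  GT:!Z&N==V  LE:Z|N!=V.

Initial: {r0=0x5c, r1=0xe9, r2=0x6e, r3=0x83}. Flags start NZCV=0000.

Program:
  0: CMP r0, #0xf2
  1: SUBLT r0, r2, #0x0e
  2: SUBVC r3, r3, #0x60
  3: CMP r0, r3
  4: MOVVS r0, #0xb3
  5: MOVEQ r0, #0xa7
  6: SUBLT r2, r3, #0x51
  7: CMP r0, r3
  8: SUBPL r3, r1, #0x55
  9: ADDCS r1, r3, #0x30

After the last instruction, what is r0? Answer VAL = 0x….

0: ✓ CMP  NZCV=0000
1: · SUBLT
2: ✓ SUBVC  r3←0x23
3: ✓ CMP  NZCV=0010
4: · MOVVS
5: · MOVEQ
6: · SUBLT
7: ✓ CMP  NZCV=0010
8: ✓ SUBPL  r3←0x94
9: ✓ ADDCS  r1←0xc4

VAL = 0x5c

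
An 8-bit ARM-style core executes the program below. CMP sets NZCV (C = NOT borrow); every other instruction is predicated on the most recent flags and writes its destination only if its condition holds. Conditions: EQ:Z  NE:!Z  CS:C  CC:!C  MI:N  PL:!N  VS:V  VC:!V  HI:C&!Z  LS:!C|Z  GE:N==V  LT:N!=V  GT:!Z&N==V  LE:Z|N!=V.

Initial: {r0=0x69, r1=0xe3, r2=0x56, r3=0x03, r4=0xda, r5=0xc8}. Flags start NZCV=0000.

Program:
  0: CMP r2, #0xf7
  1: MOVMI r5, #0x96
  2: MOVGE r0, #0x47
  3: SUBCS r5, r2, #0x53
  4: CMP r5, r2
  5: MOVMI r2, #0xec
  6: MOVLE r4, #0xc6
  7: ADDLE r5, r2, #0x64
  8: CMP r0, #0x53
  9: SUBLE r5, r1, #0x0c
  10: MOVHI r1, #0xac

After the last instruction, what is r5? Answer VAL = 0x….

[0] flags=0000 → (cmp)
[1] flags=0000 MI?F → skip
[2] flags=0000 GE?T → r0=0x47
[3] flags=0000 CS?F → skip
[4] flags=0011 → (cmp)
[5] flags=0011 MI?F → skip
[6] flags=0011 LE?T → r4=0xc6
[7] flags=0011 LE?T → r5=0xba
[8] flags=1000 → (cmp)
[9] flags=1000 LE?T → r5=0xd7
[10] flags=1000 HI?F → skip

VAL = 0xd7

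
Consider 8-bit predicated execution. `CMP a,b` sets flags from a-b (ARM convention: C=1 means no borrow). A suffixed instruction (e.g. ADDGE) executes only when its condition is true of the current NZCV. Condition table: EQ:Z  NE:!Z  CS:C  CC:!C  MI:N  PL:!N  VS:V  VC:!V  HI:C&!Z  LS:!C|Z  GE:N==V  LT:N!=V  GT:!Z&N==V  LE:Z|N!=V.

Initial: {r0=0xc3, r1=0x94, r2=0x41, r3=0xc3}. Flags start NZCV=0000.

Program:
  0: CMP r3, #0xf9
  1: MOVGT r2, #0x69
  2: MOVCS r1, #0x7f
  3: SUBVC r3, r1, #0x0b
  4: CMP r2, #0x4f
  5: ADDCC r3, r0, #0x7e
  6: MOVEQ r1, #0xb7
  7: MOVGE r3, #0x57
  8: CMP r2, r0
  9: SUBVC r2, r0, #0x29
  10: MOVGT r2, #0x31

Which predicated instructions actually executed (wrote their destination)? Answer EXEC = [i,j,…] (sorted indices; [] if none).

EXEC = [3,5,9,10]

[0] flags=1000 → (cmp)
[1] flags=1000 GT?F → skip
[2] flags=1000 CS?F → skip
[3] flags=1000 VC?T → r3=0x89
[4] flags=1000 → (cmp)
[5] flags=1000 CC?T → r3=0x41
[6] flags=1000 EQ?F → skip
[7] flags=1000 GE?F → skip
[8] flags=0000 → (cmp)
[9] flags=0000 VC?T → r2=0x9a
[10] flags=0000 GT?T → r2=0x31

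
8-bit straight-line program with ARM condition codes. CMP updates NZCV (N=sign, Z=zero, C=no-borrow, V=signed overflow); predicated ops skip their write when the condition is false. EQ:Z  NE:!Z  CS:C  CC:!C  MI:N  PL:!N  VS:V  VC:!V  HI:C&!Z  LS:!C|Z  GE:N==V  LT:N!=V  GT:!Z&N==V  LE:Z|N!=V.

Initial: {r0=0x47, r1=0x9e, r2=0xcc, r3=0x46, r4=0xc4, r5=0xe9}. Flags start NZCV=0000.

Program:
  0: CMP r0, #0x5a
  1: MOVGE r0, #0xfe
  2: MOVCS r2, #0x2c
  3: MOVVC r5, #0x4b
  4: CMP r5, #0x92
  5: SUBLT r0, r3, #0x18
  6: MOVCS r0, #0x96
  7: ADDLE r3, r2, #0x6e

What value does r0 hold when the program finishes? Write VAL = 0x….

0: ✓ CMP  NZCV=1000
1: · MOVGE
2: · MOVCS
3: ✓ MOVVC  r5←0x4b
4: ✓ CMP  NZCV=1001
5: · SUBLT
6: · MOVCS
7: · ADDLE

VAL = 0x47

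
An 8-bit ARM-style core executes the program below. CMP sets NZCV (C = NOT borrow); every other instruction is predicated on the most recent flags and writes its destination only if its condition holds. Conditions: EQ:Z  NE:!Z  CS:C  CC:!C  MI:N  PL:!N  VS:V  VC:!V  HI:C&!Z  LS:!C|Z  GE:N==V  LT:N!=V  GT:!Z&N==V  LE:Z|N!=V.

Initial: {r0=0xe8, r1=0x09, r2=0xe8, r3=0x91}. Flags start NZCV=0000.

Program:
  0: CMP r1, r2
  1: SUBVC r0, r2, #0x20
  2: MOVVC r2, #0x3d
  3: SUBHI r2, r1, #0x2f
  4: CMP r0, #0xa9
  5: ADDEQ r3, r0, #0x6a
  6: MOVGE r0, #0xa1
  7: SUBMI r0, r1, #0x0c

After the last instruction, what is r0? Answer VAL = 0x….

[0] flags=0000 → (cmp)
[1] flags=0000 VC?T → r0=0xc8
[2] flags=0000 VC?T → r2=0x3d
[3] flags=0000 HI?F → skip
[4] flags=0010 → (cmp)
[5] flags=0010 EQ?F → skip
[6] flags=0010 GE?T → r0=0xa1
[7] flags=0010 MI?F → skip

VAL = 0xa1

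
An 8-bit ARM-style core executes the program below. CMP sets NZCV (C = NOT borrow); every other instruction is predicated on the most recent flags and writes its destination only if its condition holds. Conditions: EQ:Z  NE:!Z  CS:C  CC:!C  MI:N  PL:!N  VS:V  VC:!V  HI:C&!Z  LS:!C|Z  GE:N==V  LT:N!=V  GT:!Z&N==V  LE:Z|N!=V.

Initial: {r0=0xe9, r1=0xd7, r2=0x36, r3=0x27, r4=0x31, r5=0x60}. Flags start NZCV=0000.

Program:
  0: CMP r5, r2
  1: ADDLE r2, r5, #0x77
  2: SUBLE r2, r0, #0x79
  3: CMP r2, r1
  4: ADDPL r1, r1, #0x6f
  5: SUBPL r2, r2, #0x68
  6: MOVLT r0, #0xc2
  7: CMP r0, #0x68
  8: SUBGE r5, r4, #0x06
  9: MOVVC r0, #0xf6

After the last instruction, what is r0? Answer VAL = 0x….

0: ✓ CMP  NZCV=0010
1: · ADDLE
2: · SUBLE
3: ✓ CMP  NZCV=0000
4: ✓ ADDPL  r1←0x46
5: ✓ SUBPL  r2←0xce
6: · MOVLT
7: ✓ CMP  NZCV=1010
8: · SUBGE
9: ✓ MOVVC  r0←0xf6

VAL = 0xf6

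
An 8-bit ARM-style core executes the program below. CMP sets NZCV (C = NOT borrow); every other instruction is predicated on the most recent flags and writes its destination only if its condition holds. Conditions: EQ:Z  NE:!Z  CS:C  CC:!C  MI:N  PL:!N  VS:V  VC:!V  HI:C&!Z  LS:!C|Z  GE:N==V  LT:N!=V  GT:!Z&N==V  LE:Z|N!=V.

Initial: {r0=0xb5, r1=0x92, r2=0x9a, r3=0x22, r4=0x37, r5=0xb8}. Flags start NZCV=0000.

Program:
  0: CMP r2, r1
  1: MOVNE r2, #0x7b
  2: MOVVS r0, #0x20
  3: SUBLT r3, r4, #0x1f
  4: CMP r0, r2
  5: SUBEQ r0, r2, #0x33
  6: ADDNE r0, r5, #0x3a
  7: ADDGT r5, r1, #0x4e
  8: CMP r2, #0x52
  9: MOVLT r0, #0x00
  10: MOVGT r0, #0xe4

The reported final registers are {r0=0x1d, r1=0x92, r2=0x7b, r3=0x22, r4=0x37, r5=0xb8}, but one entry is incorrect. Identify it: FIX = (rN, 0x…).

0: ✓ CMP  NZCV=0010
1: ✓ MOVNE  r2←0x7b
2: · MOVVS
3: · SUBLT
4: ✓ CMP  NZCV=0011
5: · SUBEQ
6: ✓ ADDNE  r0←0xf2
7: · ADDGT
8: ✓ CMP  NZCV=0010
9: · MOVLT
10: ✓ MOVGT  r0←0xe4

FIX = (r0, 0xe4)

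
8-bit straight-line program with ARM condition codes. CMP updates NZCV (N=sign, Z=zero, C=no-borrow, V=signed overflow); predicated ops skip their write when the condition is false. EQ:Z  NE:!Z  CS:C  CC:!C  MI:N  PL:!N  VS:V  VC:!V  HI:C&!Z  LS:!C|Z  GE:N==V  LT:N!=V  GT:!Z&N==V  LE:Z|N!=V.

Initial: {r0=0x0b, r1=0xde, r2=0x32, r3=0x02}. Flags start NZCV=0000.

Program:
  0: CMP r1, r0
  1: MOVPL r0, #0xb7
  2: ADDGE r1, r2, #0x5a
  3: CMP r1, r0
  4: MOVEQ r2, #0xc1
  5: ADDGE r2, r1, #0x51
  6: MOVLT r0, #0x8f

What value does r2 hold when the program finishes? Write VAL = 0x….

VAL = 0x32

0: ✓ CMP  NZCV=1010
1: · MOVPL
2: · ADDGE
3: ✓ CMP  NZCV=1010
4: · MOVEQ
5: · ADDGE
6: ✓ MOVLT  r0←0x8f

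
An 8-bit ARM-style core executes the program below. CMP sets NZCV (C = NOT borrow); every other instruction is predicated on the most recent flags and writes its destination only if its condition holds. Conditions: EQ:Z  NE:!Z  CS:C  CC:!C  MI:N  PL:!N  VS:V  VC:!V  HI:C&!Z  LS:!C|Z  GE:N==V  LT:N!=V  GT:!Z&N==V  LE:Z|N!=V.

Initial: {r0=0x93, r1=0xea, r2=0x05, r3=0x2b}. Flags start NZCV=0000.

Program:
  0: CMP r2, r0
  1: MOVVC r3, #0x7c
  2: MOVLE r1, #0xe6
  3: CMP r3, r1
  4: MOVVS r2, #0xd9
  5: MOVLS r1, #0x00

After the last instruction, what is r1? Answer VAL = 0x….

VAL = 0x00

0: ✓ CMP  NZCV=0000
1: ✓ MOVVC  r3←0x7c
2: · MOVLE
3: ✓ CMP  NZCV=1001
4: ✓ MOVVS  r2←0xd9
5: ✓ MOVLS  r1←0x00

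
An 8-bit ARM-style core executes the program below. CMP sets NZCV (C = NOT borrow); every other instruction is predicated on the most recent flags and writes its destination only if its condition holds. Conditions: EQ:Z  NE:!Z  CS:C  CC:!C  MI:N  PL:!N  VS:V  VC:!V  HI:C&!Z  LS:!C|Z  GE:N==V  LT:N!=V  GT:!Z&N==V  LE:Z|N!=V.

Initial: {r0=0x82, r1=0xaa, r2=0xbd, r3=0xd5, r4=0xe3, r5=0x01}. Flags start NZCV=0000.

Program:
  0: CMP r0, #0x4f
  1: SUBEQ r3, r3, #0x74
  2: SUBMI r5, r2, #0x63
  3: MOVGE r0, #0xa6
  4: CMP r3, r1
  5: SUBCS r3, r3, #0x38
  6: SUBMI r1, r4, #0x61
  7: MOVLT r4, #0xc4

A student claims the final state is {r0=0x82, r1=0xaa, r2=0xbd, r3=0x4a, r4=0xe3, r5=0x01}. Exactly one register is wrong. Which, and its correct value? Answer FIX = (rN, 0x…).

[0] flags=0011 → (cmp)
[1] flags=0011 EQ?F → skip
[2] flags=0011 MI?F → skip
[3] flags=0011 GE?F → skip
[4] flags=0010 → (cmp)
[5] flags=0010 CS?T → r3=0x9d
[6] flags=0010 MI?F → skip
[7] flags=0010 LT?F → skip

FIX = (r3, 0x9d)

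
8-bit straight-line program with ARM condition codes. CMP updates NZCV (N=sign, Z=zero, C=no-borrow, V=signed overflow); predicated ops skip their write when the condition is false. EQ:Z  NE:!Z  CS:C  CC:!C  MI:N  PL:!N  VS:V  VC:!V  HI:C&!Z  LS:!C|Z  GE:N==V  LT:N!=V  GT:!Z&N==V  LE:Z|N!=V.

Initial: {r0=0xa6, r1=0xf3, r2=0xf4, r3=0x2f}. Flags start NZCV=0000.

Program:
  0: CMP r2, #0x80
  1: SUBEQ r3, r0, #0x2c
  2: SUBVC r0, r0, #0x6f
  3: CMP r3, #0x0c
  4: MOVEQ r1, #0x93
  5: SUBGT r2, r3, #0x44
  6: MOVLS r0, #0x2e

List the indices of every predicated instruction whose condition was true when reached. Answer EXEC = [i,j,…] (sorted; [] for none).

0: ✓ CMP  NZCV=0010
1: · SUBEQ
2: ✓ SUBVC  r0←0x37
3: ✓ CMP  NZCV=0010
4: · MOVEQ
5: ✓ SUBGT  r2←0xeb
6: · MOVLS

EXEC = [2,5]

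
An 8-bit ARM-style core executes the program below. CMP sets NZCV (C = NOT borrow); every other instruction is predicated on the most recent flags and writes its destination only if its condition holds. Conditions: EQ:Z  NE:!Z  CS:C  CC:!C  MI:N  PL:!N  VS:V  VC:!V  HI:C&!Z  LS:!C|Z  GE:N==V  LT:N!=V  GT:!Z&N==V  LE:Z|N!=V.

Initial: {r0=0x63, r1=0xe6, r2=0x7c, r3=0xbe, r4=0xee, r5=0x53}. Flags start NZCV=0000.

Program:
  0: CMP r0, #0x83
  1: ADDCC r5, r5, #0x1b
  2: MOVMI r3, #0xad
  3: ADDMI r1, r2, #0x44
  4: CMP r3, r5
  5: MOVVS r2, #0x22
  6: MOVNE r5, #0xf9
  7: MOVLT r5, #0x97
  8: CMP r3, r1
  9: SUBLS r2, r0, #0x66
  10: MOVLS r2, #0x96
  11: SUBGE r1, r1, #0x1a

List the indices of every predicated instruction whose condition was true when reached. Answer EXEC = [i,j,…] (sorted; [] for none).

EXEC = [1,2,3,5,6,7,9,10]

0: ✓ CMP  NZCV=1001
1: ✓ ADDCC  r5←0x6e
2: ✓ MOVMI  r3←0xad
3: ✓ ADDMI  r1←0xc0
4: ✓ CMP  NZCV=0011
5: ✓ MOVVS  r2←0x22
6: ✓ MOVNE  r5←0xf9
7: ✓ MOVLT  r5←0x97
8: ✓ CMP  NZCV=1000
9: ✓ SUBLS  r2←0xfd
10: ✓ MOVLS  r2←0x96
11: · SUBGE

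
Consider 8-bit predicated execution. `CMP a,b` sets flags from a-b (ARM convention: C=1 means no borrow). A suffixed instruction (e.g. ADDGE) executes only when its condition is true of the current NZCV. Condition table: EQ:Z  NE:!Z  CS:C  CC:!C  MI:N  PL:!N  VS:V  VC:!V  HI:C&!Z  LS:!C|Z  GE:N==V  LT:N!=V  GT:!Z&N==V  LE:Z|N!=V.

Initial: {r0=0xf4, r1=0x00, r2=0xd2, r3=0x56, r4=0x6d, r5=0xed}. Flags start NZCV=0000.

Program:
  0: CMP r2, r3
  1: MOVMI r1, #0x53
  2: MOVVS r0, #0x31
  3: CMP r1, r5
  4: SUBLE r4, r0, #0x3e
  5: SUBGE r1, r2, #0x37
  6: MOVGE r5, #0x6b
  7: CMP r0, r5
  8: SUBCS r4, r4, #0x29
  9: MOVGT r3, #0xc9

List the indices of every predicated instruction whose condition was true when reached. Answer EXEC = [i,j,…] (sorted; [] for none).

EXEC = [2,5,6]

[0] flags=0011 → (cmp)
[1] flags=0011 MI?F → skip
[2] flags=0011 VS?T → r0=0x31
[3] flags=0000 → (cmp)
[4] flags=0000 LE?F → skip
[5] flags=0000 GE?T → r1=0x9b
[6] flags=0000 GE?T → r5=0x6b
[7] flags=1000 → (cmp)
[8] flags=1000 CS?F → skip
[9] flags=1000 GT?F → skip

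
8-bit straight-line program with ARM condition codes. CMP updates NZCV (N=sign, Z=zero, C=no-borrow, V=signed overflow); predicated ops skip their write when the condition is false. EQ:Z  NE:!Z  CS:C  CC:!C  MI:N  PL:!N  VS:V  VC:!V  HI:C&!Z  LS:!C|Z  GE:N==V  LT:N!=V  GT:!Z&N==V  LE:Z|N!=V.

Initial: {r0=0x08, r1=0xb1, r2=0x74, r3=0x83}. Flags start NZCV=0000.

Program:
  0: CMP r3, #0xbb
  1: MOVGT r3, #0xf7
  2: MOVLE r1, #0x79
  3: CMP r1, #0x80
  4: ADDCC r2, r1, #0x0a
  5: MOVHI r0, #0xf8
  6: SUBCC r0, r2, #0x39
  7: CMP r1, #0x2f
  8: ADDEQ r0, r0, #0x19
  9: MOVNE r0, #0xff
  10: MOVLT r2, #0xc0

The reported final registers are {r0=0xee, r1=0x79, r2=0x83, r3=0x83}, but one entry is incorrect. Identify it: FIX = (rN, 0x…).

0: ✓ CMP  NZCV=1000
1: · MOVGT
2: ✓ MOVLE  r1←0x79
3: ✓ CMP  NZCV=1001
4: ✓ ADDCC  r2←0x83
5: · MOVHI
6: ✓ SUBCC  r0←0x4a
7: ✓ CMP  NZCV=0010
8: · ADDEQ
9: ✓ MOVNE  r0←0xff
10: · MOVLT

FIX = (r0, 0xff)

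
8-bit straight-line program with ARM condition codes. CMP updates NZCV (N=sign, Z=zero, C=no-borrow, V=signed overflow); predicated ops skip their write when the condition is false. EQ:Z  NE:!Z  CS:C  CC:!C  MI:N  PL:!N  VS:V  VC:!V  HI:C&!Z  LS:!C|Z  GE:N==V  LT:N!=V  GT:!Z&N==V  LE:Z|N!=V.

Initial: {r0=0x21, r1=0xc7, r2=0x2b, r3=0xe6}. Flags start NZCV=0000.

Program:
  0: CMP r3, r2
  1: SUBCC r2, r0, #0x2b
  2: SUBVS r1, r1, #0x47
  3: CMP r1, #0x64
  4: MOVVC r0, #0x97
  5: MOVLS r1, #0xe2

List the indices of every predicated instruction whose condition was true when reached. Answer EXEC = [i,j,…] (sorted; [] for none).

EXEC = []

[0] flags=1010 → (cmp)
[1] flags=1010 CC?F → skip
[2] flags=1010 VS?F → skip
[3] flags=0011 → (cmp)
[4] flags=0011 VC?F → skip
[5] flags=0011 LS?F → skip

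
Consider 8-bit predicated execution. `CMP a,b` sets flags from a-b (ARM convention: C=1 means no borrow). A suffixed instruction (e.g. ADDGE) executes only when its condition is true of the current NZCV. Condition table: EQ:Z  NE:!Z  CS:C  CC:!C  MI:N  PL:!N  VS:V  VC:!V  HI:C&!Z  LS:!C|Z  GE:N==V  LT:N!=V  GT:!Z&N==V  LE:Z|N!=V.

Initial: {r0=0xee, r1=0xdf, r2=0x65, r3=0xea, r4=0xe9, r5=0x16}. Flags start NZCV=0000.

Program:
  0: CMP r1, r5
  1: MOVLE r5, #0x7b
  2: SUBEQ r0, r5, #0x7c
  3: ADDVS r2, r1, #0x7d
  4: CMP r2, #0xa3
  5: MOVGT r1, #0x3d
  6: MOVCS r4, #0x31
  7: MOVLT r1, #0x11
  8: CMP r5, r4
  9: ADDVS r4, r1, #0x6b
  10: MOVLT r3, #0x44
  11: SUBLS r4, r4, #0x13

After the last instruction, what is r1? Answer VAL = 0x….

0: ✓ CMP  NZCV=1010
1: ✓ MOVLE  r5←0x7b
2: · SUBEQ
3: · ADDVS
4: ✓ CMP  NZCV=1001
5: ✓ MOVGT  r1←0x3d
6: · MOVCS
7: · MOVLT
8: ✓ CMP  NZCV=1001
9: ✓ ADDVS  r4←0xa8
10: · MOVLT
11: ✓ SUBLS  r4←0x95

VAL = 0x3d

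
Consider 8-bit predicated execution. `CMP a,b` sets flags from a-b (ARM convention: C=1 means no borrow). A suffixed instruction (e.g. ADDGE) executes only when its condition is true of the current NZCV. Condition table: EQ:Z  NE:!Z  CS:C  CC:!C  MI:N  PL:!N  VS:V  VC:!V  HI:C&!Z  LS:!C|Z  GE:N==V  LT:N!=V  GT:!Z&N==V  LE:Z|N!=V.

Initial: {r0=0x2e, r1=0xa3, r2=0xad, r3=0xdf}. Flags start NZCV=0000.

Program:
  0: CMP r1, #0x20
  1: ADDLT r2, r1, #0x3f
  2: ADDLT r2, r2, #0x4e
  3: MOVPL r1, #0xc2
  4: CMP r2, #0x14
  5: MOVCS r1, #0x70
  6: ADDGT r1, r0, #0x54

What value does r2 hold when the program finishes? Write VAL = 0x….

VAL = 0x30

[0] flags=1010 → (cmp)
[1] flags=1010 LT?T → r2=0xe2
[2] flags=1010 LT?T → r2=0x30
[3] flags=1010 PL?F → skip
[4] flags=0010 → (cmp)
[5] flags=0010 CS?T → r1=0x70
[6] flags=0010 GT?T → r1=0x82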